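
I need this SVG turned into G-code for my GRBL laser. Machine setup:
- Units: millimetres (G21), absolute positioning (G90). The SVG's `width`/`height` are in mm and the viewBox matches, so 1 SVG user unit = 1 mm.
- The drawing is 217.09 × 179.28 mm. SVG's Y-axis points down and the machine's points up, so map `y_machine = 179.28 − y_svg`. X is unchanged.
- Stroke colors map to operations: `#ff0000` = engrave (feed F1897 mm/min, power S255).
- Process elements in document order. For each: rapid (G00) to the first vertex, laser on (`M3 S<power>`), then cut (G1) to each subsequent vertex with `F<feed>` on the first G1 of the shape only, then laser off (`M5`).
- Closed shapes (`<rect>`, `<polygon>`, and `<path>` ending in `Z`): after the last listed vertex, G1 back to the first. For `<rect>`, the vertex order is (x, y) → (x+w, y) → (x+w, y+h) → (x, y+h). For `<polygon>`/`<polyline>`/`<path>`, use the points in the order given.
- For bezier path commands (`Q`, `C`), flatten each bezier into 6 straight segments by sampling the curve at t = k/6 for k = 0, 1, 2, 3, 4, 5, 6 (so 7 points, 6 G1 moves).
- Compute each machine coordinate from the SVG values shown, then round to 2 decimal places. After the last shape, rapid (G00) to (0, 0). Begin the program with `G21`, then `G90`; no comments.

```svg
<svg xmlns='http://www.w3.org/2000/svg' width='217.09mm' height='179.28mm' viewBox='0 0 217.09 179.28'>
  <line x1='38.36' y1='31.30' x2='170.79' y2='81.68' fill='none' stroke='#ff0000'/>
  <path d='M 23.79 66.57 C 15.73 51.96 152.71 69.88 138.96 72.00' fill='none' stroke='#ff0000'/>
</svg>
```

1 u = 1 mm; y_m = 179.28 − y.

[1] `<line>` line segment, #ff0000→engrave S255 F1897: (38.36,147.98) → (170.79,97.60)

[2] `<path>` cubic bezier, #ff0000→engrave S255 F1897: (23.79,112.71) → (30.48,117.53) → (53.12,118.27) → (83.51,116.27) → (113.42,112.88) → (134.64,109.43) → (138.96,107.28)

G21
G90
G00 X38.36 Y147.98
M3 S255
G1 X170.79 Y97.60 F1897
M5
G00 X23.79 Y112.71
M3 S255
G1 X30.48 Y117.53 F1897
G1 X53.12 Y118.27
G1 X83.51 Y116.27
G1 X113.42 Y112.88
G1 X134.64 Y109.43
G1 X138.96 Y107.28
M5
G00 X0.00 Y0.00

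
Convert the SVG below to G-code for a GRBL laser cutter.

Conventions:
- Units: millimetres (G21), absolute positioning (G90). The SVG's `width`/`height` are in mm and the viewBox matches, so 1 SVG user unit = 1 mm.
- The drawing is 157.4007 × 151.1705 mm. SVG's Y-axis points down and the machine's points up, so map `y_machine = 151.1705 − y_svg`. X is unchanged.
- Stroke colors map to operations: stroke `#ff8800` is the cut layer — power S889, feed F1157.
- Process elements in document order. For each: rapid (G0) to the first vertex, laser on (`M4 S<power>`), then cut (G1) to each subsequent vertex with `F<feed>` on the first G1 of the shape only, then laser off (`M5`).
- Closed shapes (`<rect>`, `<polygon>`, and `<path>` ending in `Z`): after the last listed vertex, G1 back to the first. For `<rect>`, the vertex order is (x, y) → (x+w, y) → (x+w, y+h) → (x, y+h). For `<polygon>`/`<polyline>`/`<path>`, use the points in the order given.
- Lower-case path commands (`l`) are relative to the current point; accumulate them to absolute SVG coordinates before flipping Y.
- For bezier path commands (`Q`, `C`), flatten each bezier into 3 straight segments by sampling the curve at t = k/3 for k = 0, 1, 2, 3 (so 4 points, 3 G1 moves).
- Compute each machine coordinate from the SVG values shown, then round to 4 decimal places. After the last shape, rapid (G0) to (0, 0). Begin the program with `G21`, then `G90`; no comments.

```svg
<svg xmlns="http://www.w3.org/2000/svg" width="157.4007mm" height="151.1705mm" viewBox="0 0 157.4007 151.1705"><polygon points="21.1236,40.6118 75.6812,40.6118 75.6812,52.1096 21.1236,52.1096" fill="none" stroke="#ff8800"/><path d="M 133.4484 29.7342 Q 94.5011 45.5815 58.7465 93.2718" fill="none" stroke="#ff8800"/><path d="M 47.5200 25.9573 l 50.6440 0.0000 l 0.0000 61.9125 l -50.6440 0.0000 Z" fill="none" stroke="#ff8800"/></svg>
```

G21
G90
G0 X21.1236 Y110.5587
M4 S889
G1 X75.6812 Y110.5587 F1157
G1 X75.6812 Y99.0609
G1 X21.1236 Y99.0609
G1 X21.1236 Y110.5587
M5
G0 X133.4484 Y121.4363
M4 S889
G1 X107.8383 Y107.3333 F1157
G1 X82.9376 Y86.1541
G1 X58.7465 Y57.8987
M5
G0 X47.5200 Y125.2132
M4 S889
G1 X98.1640 Y125.2132 F1157
G1 X98.1640 Y63.3007
G1 X47.5200 Y63.3007
G1 X47.5200 Y125.2132
M5
G0 X0.0000 Y0.0000

1 u = 1 mm; y_m = 151.1705 − y.

[1] `<polygon>` rectangle, #ff8800→cut S889 F1157: (21.1236,110.5587) → (75.6812,110.5587) → (75.6812,99.0609) → (21.1236,99.0609) → (21.1236,110.5587) (closed)

[2] `<path>` quadratic bezier, #ff8800→cut S889 F1157: (133.4484,121.4363) → (107.8383,107.3333) → (82.9376,86.1541) → (58.7465,57.8987)

[3] `<path>` rectangle, #ff8800→cut S889 F1157: (47.5200,125.2132) → (98.1640,125.2132) → (98.1640,63.3007) → (47.5200,63.3007) → (47.5200,125.2132) (closed)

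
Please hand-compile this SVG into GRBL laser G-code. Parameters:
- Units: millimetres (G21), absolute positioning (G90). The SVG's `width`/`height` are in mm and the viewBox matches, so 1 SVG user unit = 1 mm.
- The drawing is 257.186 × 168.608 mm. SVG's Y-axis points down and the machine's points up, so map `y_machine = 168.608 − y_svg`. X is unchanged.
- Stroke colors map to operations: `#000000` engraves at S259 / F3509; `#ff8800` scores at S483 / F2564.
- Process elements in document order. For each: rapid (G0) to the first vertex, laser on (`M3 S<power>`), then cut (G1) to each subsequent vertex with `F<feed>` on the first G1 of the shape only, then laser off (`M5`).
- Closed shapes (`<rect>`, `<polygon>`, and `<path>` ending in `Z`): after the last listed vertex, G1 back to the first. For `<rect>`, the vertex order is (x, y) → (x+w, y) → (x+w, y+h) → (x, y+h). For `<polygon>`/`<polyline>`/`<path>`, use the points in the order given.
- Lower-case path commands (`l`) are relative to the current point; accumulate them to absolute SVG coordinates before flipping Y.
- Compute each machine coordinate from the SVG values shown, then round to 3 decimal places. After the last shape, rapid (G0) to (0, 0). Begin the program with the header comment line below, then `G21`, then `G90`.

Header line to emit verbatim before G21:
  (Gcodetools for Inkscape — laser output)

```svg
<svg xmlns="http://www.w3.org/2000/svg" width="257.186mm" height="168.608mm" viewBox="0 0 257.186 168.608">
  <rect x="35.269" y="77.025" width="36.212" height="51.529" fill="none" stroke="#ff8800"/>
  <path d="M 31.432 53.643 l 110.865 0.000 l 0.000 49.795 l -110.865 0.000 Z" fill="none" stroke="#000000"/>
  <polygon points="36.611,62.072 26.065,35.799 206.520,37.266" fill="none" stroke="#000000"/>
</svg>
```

(Gcodetools for Inkscape — laser output)
G21
G90
G0 X35.269 Y91.583
M3 S483
G1 X71.481 Y91.583 F2564
G1 X71.481 Y40.054
G1 X35.269 Y40.054
G1 X35.269 Y91.583
M5
G0 X31.432 Y114.965
M3 S259
G1 X142.297 Y114.965 F3509
G1 X142.297 Y65.170
G1 X31.432 Y65.170
G1 X31.432 Y114.965
M5
G0 X36.611 Y106.536
M3 S259
G1 X26.065 Y132.809 F3509
G1 X206.520 Y131.342
G1 X36.611 Y106.536
M5
G0 X0.000 Y0.000

viewBox `0 0 257.186 168.608` with mm width/height → 1 unit = 1 mm. Flip: y_m = 168.608 − y_svg.

**Shape 1** — `<rect>` rectangle, stroke `#ff8800` → score (S483, F2564). Machine vertices: (35.269,91.583) → (71.481,91.583) → (71.481,40.054) → (35.269,40.054) → (35.269,91.583). Closed: final G1 returns to the first vertex.

**Shape 2** — `<path>` rectangle, stroke `#000000` → engrave (S259, F3509). Machine vertices: (31.432,114.965) → (142.297,114.965) → (142.297,65.170) → (31.432,65.170) → (31.432,114.965). Closed: final G1 returns to the first vertex.

**Shape 3** — `<polygon>` closed polygon, stroke `#000000` → engrave (S259, F3509). Machine vertices: (36.611,106.536) → (26.065,132.809) → (206.520,131.342) → (36.611,106.536). Closed: final G1 returns to the first vertex.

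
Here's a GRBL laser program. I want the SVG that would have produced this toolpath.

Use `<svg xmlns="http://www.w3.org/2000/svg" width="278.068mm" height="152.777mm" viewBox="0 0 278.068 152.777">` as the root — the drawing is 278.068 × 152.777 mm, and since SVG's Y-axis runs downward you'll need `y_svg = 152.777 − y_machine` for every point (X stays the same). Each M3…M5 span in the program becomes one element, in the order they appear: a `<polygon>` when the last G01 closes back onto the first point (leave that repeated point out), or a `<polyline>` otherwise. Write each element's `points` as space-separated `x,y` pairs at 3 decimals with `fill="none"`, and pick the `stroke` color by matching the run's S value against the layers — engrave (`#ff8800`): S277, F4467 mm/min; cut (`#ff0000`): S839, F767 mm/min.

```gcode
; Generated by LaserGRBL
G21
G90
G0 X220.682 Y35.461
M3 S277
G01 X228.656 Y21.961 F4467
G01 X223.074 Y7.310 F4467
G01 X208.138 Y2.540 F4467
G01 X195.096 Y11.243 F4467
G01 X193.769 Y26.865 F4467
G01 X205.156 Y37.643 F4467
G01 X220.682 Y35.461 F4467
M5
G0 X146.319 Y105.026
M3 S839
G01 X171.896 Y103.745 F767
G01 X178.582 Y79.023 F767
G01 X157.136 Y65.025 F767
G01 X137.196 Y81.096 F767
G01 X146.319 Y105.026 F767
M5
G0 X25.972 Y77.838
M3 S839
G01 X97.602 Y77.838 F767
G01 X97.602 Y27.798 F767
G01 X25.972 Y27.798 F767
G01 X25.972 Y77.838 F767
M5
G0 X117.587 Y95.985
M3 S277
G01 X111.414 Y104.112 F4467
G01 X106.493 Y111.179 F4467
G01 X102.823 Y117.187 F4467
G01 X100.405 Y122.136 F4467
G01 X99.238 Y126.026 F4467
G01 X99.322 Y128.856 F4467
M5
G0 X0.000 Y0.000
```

Each laser-on run becomes one SVG element. Flip Y back into SVG space with y_svg = 152.777 − y_machine.

Run 1: S277 ⇒ engrave layer `#ff8800`. The run returns to its start, so emit a `<polygon>` with points (Y-flipped): 220.682,117.316 228.656,130.816 223.074,145.467 208.138,150.237 195.096,141.534 193.769,125.912 205.156,115.134.

Run 2: the run's S839 means `#ff0000` (cut). The run returns to its start, so emit a `<polygon>` with points (Y-flipped): 146.319,47.751 171.896,49.032 178.582,73.754 157.136,87.752 137.196,71.681.

Run 3: S839 ⇒ cut layer `#ff0000`. The run returns to its start, so emit a `<polygon>` with points (Y-flipped): 25.972,74.939 97.602,74.939 97.602,124.979 25.972,124.979.

Run 4: the run's S277 means `#ff8800` (engrave). The run is open, so emit a `<polyline>` with points (Y-flipped): 117.587,56.792 111.414,48.665 106.493,41.598 102.823,35.590 100.405,30.641 99.238,26.751 99.322,23.921.

<svg xmlns="http://www.w3.org/2000/svg" width="278.068mm" height="152.777mm" viewBox="0 0 278.068 152.777">
  <polygon points="220.682,117.316 228.656,130.816 223.074,145.467 208.138,150.237 195.096,141.534 193.769,125.912 205.156,115.134" fill="none" stroke="#ff8800"/>
  <polygon points="146.319,47.751 171.896,49.032 178.582,73.754 157.136,87.752 137.196,71.681" fill="none" stroke="#ff0000"/>
  <polygon points="25.972,74.939 97.602,74.939 97.602,124.979 25.972,124.979" fill="none" stroke="#ff0000"/>
  <polyline points="117.587,56.792 111.414,48.665 106.493,41.598 102.823,35.590 100.405,30.641 99.238,26.751 99.322,23.921" fill="none" stroke="#ff8800"/>
</svg>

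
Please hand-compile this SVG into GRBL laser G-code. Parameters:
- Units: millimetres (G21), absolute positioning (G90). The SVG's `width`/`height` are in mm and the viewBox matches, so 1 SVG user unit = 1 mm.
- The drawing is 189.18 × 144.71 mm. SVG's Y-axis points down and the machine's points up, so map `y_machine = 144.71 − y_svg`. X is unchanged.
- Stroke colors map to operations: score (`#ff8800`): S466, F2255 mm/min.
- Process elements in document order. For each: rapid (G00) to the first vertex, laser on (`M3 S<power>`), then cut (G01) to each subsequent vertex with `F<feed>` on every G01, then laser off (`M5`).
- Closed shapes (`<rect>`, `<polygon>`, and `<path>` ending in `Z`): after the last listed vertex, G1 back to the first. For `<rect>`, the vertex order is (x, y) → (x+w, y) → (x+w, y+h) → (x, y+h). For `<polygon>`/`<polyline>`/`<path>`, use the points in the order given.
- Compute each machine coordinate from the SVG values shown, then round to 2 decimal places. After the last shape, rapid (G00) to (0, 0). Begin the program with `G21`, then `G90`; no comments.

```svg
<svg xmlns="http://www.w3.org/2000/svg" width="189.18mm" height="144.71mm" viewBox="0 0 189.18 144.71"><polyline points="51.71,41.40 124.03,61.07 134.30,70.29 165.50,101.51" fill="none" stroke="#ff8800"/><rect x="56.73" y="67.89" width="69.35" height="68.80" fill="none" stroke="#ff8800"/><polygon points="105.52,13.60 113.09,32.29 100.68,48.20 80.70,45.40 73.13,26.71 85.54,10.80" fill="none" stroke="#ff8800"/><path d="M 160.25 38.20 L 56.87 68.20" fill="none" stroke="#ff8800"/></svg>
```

1 u = 1 mm; y_m = 144.71 − y.

[1] `<polyline>` open polyline, #ff8800→score S466 F2255: (51.71,103.31) → (124.03,83.64) → (134.30,74.42) → (165.50,43.20)

[2] `<rect>` rectangle, #ff8800→score S466 F2255: (56.73,76.82) → (126.08,76.82) → (126.08,8.02) → (56.73,8.02) → (56.73,76.82) (closed)

[3] `<polygon>` regular polygon, #ff8800→score S466 F2255: (105.52,131.11) → (113.09,112.42) → (100.68,96.51) → (80.70,99.31) → (73.13,118.00) → (85.54,133.91) → (105.52,131.11) (closed)

[4] `<path>` line segment, #ff8800→score S466 F2255: (160.25,106.51) → (56.87,76.51)

G21
G90
G00 X51.71 Y103.31
M3 S466
G01 X124.03 Y83.64 F2255
G01 X134.30 Y74.42 F2255
G01 X165.50 Y43.20 F2255
M5
G00 X56.73 Y76.82
M3 S466
G01 X126.08 Y76.82 F2255
G01 X126.08 Y8.02 F2255
G01 X56.73 Y8.02 F2255
G01 X56.73 Y76.82 F2255
M5
G00 X105.52 Y131.11
M3 S466
G01 X113.09 Y112.42 F2255
G01 X100.68 Y96.51 F2255
G01 X80.70 Y99.31 F2255
G01 X73.13 Y118.00 F2255
G01 X85.54 Y133.91 F2255
G01 X105.52 Y131.11 F2255
M5
G00 X160.25 Y106.51
M3 S466
G01 X56.87 Y76.51 F2255
M5
G00 X0.00 Y0.00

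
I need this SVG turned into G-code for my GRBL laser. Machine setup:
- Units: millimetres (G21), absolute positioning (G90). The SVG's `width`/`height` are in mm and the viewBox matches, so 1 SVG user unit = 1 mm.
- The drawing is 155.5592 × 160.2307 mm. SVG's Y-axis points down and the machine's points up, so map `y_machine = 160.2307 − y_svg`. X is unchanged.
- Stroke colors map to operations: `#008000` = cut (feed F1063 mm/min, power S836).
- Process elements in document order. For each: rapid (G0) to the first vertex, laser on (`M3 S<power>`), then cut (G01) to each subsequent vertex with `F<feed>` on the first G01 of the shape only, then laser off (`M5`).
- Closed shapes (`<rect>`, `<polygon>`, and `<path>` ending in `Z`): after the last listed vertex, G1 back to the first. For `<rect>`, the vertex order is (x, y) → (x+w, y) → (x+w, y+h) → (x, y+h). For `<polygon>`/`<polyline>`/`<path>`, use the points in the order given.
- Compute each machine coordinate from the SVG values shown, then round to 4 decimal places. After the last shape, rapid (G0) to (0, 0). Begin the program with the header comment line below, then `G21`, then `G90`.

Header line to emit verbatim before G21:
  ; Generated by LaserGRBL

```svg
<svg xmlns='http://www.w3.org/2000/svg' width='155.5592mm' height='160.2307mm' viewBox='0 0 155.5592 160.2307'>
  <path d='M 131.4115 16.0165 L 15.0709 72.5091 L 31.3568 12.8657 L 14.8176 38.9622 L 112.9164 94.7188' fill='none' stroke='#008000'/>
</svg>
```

viewBox `0 0 155.5592 160.2307` with mm width/height → 1 unit = 1 mm. Flip: y_m = 160.2307 − y_svg.

**Shape 1** — `<path>` open polyline, stroke `#008000` → cut (S836, F1063). Machine vertices: (131.4115,144.2142) → (15.0709,87.7216) → (31.3568,147.3650) → (14.8176,121.2685) → (112.9164,65.5119). Open path.

; Generated by LaserGRBL
G21
G90
G0 X131.4115 Y144.2142
M3 S836
G01 X15.0709 Y87.7216 F1063
G01 X31.3568 Y147.3650
G01 X14.8176 Y121.2685
G01 X112.9164 Y65.5119
M5
G0 X0.0000 Y0.0000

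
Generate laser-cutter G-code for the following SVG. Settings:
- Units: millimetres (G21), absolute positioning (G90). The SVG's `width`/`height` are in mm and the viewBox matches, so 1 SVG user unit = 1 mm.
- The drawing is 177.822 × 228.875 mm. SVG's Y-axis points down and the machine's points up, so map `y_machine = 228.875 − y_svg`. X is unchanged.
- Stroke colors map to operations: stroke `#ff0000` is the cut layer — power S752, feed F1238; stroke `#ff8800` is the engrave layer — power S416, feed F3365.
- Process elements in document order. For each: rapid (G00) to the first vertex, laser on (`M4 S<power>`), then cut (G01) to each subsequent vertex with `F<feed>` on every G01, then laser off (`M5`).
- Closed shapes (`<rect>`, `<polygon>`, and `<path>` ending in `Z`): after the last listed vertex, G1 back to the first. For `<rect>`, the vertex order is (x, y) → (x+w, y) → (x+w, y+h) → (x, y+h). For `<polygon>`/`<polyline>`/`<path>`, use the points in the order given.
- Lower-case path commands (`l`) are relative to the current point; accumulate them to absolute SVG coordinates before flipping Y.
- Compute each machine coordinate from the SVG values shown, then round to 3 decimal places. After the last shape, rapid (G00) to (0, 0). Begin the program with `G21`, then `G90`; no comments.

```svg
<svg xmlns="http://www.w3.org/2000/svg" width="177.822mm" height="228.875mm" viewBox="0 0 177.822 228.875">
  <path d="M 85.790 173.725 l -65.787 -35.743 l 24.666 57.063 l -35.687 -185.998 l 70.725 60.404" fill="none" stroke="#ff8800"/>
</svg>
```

G21
G90
G00 X85.790 Y55.150
M4 S416
G01 X20.003 Y90.893 F3365
G01 X44.669 Y33.830 F3365
G01 X8.982 Y219.828 F3365
G01 X79.707 Y159.424 F3365
M5
G00 X0.000 Y0.000

1 u = 1 mm; y_m = 228.875 − y.

[1] `<path>` open polyline, #ff8800→engrave S416 F3365: (85.790,55.150) → (20.003,90.893) → (44.669,33.830) → (8.982,219.828) → (79.707,159.424)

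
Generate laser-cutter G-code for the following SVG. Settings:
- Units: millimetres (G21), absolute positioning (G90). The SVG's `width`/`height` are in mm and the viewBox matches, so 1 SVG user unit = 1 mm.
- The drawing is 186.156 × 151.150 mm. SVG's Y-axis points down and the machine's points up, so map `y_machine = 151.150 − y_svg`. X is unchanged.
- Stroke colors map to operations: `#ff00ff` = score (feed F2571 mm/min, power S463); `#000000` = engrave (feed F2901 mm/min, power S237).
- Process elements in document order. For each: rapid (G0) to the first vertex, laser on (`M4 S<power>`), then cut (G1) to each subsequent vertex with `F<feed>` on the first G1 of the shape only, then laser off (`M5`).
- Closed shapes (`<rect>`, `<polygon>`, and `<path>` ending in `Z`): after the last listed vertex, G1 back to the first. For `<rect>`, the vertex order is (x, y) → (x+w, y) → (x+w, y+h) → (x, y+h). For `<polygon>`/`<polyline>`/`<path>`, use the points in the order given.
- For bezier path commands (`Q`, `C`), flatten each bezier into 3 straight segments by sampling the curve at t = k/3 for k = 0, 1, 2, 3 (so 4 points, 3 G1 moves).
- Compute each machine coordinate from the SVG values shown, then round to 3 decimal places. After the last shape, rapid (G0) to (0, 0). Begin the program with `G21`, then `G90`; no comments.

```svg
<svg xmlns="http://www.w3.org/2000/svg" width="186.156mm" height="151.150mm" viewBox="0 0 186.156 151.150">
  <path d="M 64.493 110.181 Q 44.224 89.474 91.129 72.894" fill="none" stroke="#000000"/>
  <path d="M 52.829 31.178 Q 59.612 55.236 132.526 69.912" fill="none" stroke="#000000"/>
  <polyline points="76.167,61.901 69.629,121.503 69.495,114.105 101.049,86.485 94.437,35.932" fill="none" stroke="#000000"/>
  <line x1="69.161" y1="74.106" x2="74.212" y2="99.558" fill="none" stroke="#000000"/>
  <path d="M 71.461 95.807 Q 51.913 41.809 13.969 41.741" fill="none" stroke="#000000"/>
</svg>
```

Since the viewBox matches the mm dimensions, user units are millimetres directly. The only transform is the Y-flip y_m = 151.150 − y_svg.

Shape 1 is a quadratic bezier drawn with `<path>`. Its stroke #000000 means engrave at S237, F2901. After flipping Y the toolpath is (64.493,40.969) → (58.444,54.315) → (67.323,66.744) → (91.129,78.256).

Shape 2 is a quadratic bezier drawn with `<path>`. Its stroke #000000 means engrave at S237, F2901. After flipping Y the toolpath is (52.829,119.972) → (64.699,104.976) → (91.265,92.064) → (132.526,81.238).

Shape 3 is a open polyline drawn with `<polyline>`. Its stroke #000000 means engrave at S237, F2901. After flipping Y the toolpath is (76.167,89.249) → (69.629,29.647) → (69.495,37.045) → (101.049,64.665) → (94.437,115.218).

Shape 4 is a line segment drawn with `<line>`. Its stroke #000000 means engrave at S237, F2901. After flipping Y the toolpath is (69.161,77.044) → (74.212,51.592).

Shape 5 is a quadratic bezier drawn with `<path>`. Its stroke #000000 means engrave at S237, F2901. After flipping Y the toolpath is (71.461,55.343) → (56.385,85.349) → (37.221,103.371) → (13.969,109.409).

G21
G90
G0 X64.493 Y40.969
M4 S237
G1 X58.444 Y54.315 F2901
G1 X67.323 Y66.744
G1 X91.129 Y78.256
M5
G0 X52.829 Y119.972
M4 S237
G1 X64.699 Y104.976 F2901
G1 X91.265 Y92.064
G1 X132.526 Y81.238
M5
G0 X76.167 Y89.249
M4 S237
G1 X69.629 Y29.647 F2901
G1 X69.495 Y37.045
G1 X101.049 Y64.665
G1 X94.437 Y115.218
M5
G0 X69.161 Y77.044
M4 S237
G1 X74.212 Y51.592 F2901
M5
G0 X71.461 Y55.343
M4 S237
G1 X56.385 Y85.349 F2901
G1 X37.221 Y103.371
G1 X13.969 Y109.409
M5
G0 X0.000 Y0.000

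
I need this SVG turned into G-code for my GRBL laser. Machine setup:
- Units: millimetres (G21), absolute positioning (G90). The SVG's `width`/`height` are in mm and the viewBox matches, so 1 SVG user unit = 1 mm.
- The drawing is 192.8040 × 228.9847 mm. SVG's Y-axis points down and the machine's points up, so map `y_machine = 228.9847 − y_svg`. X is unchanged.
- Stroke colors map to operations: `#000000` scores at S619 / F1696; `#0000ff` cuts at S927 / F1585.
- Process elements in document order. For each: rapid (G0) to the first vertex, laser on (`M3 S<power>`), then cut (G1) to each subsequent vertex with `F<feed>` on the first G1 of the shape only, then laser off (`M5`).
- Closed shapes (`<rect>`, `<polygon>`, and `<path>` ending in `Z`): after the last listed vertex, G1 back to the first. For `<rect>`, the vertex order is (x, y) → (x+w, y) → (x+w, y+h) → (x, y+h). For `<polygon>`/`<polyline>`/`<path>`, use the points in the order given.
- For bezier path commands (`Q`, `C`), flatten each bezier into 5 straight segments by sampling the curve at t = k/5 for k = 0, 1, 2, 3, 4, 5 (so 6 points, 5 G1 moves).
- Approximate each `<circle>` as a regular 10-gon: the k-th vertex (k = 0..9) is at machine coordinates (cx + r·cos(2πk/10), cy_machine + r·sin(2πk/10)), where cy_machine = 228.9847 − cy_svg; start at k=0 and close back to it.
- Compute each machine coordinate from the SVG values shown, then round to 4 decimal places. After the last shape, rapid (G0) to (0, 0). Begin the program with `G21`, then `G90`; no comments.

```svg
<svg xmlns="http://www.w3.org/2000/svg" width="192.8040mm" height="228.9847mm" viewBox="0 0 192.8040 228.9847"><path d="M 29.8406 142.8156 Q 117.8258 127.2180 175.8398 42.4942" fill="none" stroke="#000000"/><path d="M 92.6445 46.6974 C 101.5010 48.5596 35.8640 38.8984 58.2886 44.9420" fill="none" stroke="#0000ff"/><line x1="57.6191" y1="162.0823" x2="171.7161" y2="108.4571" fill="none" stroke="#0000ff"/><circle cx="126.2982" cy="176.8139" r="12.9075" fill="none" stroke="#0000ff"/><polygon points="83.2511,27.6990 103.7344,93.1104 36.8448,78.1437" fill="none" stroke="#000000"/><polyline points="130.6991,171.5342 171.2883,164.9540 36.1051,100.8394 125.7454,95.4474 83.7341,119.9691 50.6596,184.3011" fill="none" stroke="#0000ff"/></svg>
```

G21
G90
G0 X29.8406 Y86.1691
M3 S619
G1 X63.8358 Y95.1732 F1696
G1 X95.4334 Y109.7074
G1 X124.6332 Y129.7717
G1 X151.4354 Y155.3660
G1 X175.8398 Y186.4905
M5
G0 X92.6445 Y182.2873
M3 S927
G1 X90.3196 Y182.3350 F1585
G1 X77.9189 Y183.8413
G1 X63.2451 Y185.4993
G1 X54.1008 Y186.0021
G1 X58.2886 Y184.0427
M5
G0 X57.6191 Y66.9024
M3 S927
G1 X171.7161 Y120.5276 F1585
M5
G0 X139.2057 Y52.1708
M3 S927
G1 X136.7406 Y59.7576 F1585
G1 X130.2868 Y64.4466
G1 X122.3096 Y64.4466
G1 X115.8558 Y59.7576
G1 X113.3907 Y52.1708
G1 X115.8558 Y44.5840
G1 X122.3096 Y39.8950
G1 X130.2868 Y39.8950
G1 X136.7406 Y44.5840
G1 X139.2057 Y52.1708
M5
G0 X83.2511 Y201.2857
M3 S619
G1 X103.7344 Y135.8743 F1696
G1 X36.8448 Y150.8410
G1 X83.2511 Y201.2857
M5
G0 X130.6991 Y57.4505
M3 S927
G1 X171.2883 Y64.0307 F1585
G1 X36.1051 Y128.1453
G1 X125.7454 Y133.5373
G1 X83.7341 Y109.0156
G1 X50.6596 Y44.6836
M5
G0 X0.0000 Y0.0000

1 u = 1 mm; y_m = 228.9847 − y.

[1] `<path>` quadratic bezier, #000000→score S619 F1696: (29.8406,86.1691) → (63.8358,95.1732) → (95.4334,109.7074) → (124.6332,129.7717) → (151.4354,155.3660) → (175.8398,186.4905)

[2] `<path>` cubic bezier, #0000ff→cut S927 F1585: (92.6445,182.2873) → (90.3196,182.3350) → (77.9189,183.8413) → (63.2451,185.4993) → (54.1008,186.0021) → (58.2886,184.0427)

[3] `<line>` line segment, #0000ff→cut S927 F1585: (57.6191,66.9024) → (171.7161,120.5276)

[4] `<circle>` circle, #0000ff→cut S927 F1585: (139.2057,52.1708) → (136.7406,59.7576) → (130.2868,64.4466) → (122.3096,64.4466) → (115.8558,59.7576) → (113.3907,52.1708) → (115.8558,44.5840) → (122.3096,39.8950) → (130.2868,39.8950) → (136.7406,44.5840) → (139.2057,52.1708) (closed)

[5] `<polygon>` regular polygon, #000000→score S619 F1696: (83.2511,201.2857) → (103.7344,135.8743) → (36.8448,150.8410) → (83.2511,201.2857) (closed)

[6] `<polyline>` open polyline, #0000ff→cut S927 F1585: (130.6991,57.4505) → (171.2883,64.0307) → (36.1051,128.1453) → (125.7454,133.5373) → (83.7341,109.0156) → (50.6596,44.6836)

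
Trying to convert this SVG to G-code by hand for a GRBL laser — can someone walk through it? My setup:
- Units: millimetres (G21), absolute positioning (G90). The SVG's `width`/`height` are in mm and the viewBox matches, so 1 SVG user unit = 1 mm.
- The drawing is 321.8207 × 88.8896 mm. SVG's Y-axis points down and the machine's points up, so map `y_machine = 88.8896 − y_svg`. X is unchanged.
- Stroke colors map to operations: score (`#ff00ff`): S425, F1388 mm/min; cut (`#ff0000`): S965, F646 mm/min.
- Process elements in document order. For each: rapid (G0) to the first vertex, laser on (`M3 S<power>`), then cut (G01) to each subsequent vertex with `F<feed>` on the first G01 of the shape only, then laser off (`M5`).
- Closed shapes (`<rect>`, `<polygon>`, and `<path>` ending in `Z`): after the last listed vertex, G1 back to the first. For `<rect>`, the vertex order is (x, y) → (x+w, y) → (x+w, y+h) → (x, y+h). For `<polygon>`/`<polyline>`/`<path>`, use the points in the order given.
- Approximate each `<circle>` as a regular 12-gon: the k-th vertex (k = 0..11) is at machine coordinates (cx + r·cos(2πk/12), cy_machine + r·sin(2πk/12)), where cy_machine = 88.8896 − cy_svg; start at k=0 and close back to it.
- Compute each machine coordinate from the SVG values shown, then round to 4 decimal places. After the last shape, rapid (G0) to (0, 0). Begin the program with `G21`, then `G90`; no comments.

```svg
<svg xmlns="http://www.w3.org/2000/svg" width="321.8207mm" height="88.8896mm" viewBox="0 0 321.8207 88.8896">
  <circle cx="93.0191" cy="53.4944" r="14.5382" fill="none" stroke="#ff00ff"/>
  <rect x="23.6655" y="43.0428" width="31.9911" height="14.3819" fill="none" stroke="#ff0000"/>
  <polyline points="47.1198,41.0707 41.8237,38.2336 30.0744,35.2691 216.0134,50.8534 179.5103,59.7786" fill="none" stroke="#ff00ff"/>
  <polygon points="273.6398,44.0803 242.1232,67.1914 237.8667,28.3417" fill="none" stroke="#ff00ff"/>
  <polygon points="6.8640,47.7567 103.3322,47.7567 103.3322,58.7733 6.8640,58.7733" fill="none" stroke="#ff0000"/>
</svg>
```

Since the viewBox matches the mm dimensions, user units are millimetres directly. The only transform is the Y-flip y_m = 88.8896 − y_svg.

Shape 1 is a circle drawn with `<circle>`. Its stroke #ff00ff means score at S425, F1388. After flipping Y the toolpath is (107.5573,35.3952) → (105.6096,42.6643) → (100.2882,47.9857) → (93.0191,49.9334) → (85.7500,47.9857) → (80.4286,42.6643) → (78.4809,35.3952) → (80.4286,28.1261) → (85.7500,22.8047) → (93.0191,20.8570) → (100.2882,22.8047) → (105.6096,28.1261) → (107.5573,35.3952), returning to the start.

Shape 2 is a rectangle drawn with `<rect>`. Its stroke #ff0000 means cut at S965, F646. After flipping Y the toolpath is (23.6655,45.8468) → (55.6566,45.8468) → (55.6566,31.4649) → (23.6655,31.4649) → (23.6655,45.8468), returning to the start.

Shape 3 is a open polyline drawn with `<polyline>`. Its stroke #ff00ff means score at S425, F1388. After flipping Y the toolpath is (47.1198,47.8189) → (41.8237,50.6560) → (30.0744,53.6205) → (216.0134,38.0362) → (179.5103,29.1110).

Shape 4 is a regular polygon drawn with `<polygon>`. Its stroke #ff00ff means score at S425, F1388. After flipping Y the toolpath is (273.6398,44.8093) → (242.1232,21.6982) → (237.8667,60.5479) → (273.6398,44.8093), returning to the start.

Shape 5 is a rectangle drawn with `<polygon>`. Its stroke #ff0000 means cut at S965, F646. After flipping Y the toolpath is (6.8640,41.1329) → (103.3322,41.1329) → (103.3322,30.1163) → (6.8640,30.1163) → (6.8640,41.1329), returning to the start.

G21
G90
G0 X107.5573 Y35.3952
M3 S425
G01 X105.6096 Y42.6643 F1388
G01 X100.2882 Y47.9857
G01 X93.0191 Y49.9334
G01 X85.7500 Y47.9857
G01 X80.4286 Y42.6643
G01 X78.4809 Y35.3952
G01 X80.4286 Y28.1261
G01 X85.7500 Y22.8047
G01 X93.0191 Y20.8570
G01 X100.2882 Y22.8047
G01 X105.6096 Y28.1261
G01 X107.5573 Y35.3952
M5
G0 X23.6655 Y45.8468
M3 S965
G01 X55.6566 Y45.8468 F646
G01 X55.6566 Y31.4649
G01 X23.6655 Y31.4649
G01 X23.6655 Y45.8468
M5
G0 X47.1198 Y47.8189
M3 S425
G01 X41.8237 Y50.6560 F1388
G01 X30.0744 Y53.6205
G01 X216.0134 Y38.0362
G01 X179.5103 Y29.1110
M5
G0 X273.6398 Y44.8093
M3 S425
G01 X242.1232 Y21.6982 F1388
G01 X237.8667 Y60.5479
G01 X273.6398 Y44.8093
M5
G0 X6.8640 Y41.1329
M3 S965
G01 X103.3322 Y41.1329 F646
G01 X103.3322 Y30.1163
G01 X6.8640 Y30.1163
G01 X6.8640 Y41.1329
M5
G0 X0.0000 Y0.0000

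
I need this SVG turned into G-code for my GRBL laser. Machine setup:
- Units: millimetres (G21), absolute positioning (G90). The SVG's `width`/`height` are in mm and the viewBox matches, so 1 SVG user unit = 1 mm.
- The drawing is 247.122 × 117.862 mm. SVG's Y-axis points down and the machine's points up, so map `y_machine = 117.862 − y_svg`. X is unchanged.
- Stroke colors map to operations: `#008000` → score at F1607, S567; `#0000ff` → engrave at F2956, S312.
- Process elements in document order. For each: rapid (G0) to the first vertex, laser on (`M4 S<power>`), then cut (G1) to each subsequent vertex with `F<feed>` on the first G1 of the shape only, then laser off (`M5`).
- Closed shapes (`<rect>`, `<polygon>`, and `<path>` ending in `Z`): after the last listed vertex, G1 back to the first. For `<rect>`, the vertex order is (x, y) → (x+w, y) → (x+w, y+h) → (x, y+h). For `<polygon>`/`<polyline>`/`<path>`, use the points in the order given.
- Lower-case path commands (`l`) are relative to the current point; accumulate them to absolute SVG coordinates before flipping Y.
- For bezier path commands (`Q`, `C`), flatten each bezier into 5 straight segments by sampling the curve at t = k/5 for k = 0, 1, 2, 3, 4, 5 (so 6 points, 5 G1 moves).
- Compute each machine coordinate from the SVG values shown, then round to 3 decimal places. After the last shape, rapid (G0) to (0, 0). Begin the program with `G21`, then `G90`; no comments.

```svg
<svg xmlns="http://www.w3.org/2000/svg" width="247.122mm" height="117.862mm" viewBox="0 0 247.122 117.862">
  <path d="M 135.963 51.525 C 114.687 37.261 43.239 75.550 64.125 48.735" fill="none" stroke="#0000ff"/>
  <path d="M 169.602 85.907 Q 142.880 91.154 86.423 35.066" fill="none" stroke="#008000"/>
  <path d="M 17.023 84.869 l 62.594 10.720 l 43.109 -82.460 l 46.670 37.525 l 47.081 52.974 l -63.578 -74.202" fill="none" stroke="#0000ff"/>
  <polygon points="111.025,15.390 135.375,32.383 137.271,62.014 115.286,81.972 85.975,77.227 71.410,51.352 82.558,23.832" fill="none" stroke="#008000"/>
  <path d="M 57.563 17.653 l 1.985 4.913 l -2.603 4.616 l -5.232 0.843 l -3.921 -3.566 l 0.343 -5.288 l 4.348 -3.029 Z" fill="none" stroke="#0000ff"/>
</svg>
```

1 u = 1 mm; y_m = 117.862 − y.

[1] `<path>` cubic bezier, #0000ff→engrave S312 F2956: (135.963,66.337) → (118.317,69.530) → (95.470,65.758) → (74.262,60.669) → (61.533,59.909) → (64.125,69.127)

[2] `<path>` quadratic bezier, #008000→score S567 F1607: (169.602,31.955) → (157.724,32.310) → (143.467,37.571) → (126.831,47.739) → (107.816,62.814) → (86.423,82.796)

[3] `<path>` open polyline, #0000ff→engrave S312 F2956: (17.023,32.993) → (79.617,22.273) → (122.726,104.733) → (169.396,67.208) → (216.477,14.234) → (152.899,88.436)

[4] `<polygon>` regular polygon, #008000→score S567 F1607: (111.025,102.472) → (135.375,85.479) → (137.271,55.848) → (115.286,35.890) → (85.975,40.635) → (71.410,66.510) → (82.558,94.030) → (111.025,102.472) (closed)

[5] `<path>` regular polygon, #0000ff→engrave S312 F2956: (57.563,100.209) → (59.548,95.296) → (56.945,90.680) → (51.713,89.837) → (47.792,93.403) → (48.135,98.691) → (52.483,101.720) → (57.563,100.209) (closed)

G21
G90
G0 X135.963 Y66.337
M4 S312
G1 X118.317 Y69.530 F2956
G1 X95.470 Y65.758
G1 X74.262 Y60.669
G1 X61.533 Y59.909
G1 X64.125 Y69.127
M5
G0 X169.602 Y31.955
M4 S567
G1 X157.724 Y32.310 F1607
G1 X143.467 Y37.571
G1 X126.831 Y47.739
G1 X107.816 Y62.814
G1 X86.423 Y82.796
M5
G0 X17.023 Y32.993
M4 S312
G1 X79.617 Y22.273 F2956
G1 X122.726 Y104.733
G1 X169.396 Y67.208
G1 X216.477 Y14.234
G1 X152.899 Y88.436
M5
G0 X111.025 Y102.472
M4 S567
G1 X135.375 Y85.479 F1607
G1 X137.271 Y55.848
G1 X115.286 Y35.890
G1 X85.975 Y40.635
G1 X71.410 Y66.510
G1 X82.558 Y94.030
G1 X111.025 Y102.472
M5
G0 X57.563 Y100.209
M4 S312
G1 X59.548 Y95.296 F2956
G1 X56.945 Y90.680
G1 X51.713 Y89.837
G1 X47.792 Y93.403
G1 X48.135 Y98.691
G1 X52.483 Y101.720
G1 X57.563 Y100.209
M5
G0 X0.000 Y0.000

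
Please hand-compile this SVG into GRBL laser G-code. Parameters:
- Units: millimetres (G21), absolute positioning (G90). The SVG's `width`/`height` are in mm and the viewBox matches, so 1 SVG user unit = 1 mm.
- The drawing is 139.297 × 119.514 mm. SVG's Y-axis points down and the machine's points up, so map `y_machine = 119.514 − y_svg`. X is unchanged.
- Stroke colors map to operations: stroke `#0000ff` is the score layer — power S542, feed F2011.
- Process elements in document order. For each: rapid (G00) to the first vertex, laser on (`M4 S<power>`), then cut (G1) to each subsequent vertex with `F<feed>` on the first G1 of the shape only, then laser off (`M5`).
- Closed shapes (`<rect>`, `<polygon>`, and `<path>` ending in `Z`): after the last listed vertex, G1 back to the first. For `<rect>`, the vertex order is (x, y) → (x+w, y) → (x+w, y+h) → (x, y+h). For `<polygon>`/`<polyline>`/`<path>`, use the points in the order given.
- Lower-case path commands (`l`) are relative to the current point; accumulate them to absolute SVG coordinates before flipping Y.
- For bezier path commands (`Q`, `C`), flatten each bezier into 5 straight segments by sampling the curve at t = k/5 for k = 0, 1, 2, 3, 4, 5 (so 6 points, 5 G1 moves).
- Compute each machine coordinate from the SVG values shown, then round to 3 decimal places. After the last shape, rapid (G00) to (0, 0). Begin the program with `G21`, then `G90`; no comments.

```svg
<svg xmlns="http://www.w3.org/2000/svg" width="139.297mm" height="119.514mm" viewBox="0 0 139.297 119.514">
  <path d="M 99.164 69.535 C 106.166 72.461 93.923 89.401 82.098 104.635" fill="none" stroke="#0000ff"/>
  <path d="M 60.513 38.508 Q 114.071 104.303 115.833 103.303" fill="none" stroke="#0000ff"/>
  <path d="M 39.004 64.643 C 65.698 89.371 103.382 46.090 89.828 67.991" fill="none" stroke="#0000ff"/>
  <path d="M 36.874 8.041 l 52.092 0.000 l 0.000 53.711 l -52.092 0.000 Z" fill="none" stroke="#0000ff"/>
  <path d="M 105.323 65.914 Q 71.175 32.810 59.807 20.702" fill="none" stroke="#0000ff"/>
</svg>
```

G21
G90
G00 X99.164 Y49.979
M4 S542
G1 X101.213 Y46.667 F2011
G1 X99.587 Y40.747
G1 X95.230 Y32.973
G1 X89.086 Y24.098
G1 X82.098 Y14.879
M5
G00 X60.513 Y81.006
M4 S542
G1 X79.864 Y57.360 F2011
G1 X95.072 Y39.057
G1 X106.136 Y26.098
G1 X113.056 Y18.483
G1 X115.833 Y16.211
M5
G00 X39.004 Y54.871
M4 S542
G1 X55.841 Y47.130 F2011
G1 X72.329 Y49.317
G1 X85.481 Y55.041
G1 X92.310 Y57.907
G1 X89.828 Y51.523
M5
G00 X36.874 Y111.473
M4 S542
G1 X88.966 Y111.473 F2011
G1 X88.966 Y57.762
G1 X36.874 Y57.762
G1 X36.874 Y111.473
M5
G00 X105.323 Y53.600
M4 S542
G1 X92.575 Y66.002 F2011
G1 X81.649 Y76.724
G1 X72.546 Y85.766
G1 X65.265 Y93.129
G1 X59.807 Y98.812
M5
G00 X0.000 Y0.000

1 u = 1 mm; y_m = 119.514 − y.

[1] `<path>` cubic bezier, #0000ff→score S542 F2011: (99.164,49.979) → (101.213,46.667) → (99.587,40.747) → (95.230,32.973) → (89.086,24.098) → (82.098,14.879)

[2] `<path>` quadratic bezier, #0000ff→score S542 F2011: (60.513,81.006) → (79.864,57.360) → (95.072,39.057) → (106.136,26.098) → (113.056,18.483) → (115.833,16.211)

[3] `<path>` cubic bezier, #0000ff→score S542 F2011: (39.004,54.871) → (55.841,47.130) → (72.329,49.317) → (85.481,55.041) → (92.310,57.907) → (89.828,51.523)

[4] `<path>` rectangle, #0000ff→score S542 F2011: (36.874,111.473) → (88.966,111.473) → (88.966,57.762) → (36.874,57.762) → (36.874,111.473) (closed)

[5] `<path>` quadratic bezier, #0000ff→score S542 F2011: (105.323,53.600) → (92.575,66.002) → (81.649,76.724) → (72.546,85.766) → (65.265,93.129) → (59.807,98.812)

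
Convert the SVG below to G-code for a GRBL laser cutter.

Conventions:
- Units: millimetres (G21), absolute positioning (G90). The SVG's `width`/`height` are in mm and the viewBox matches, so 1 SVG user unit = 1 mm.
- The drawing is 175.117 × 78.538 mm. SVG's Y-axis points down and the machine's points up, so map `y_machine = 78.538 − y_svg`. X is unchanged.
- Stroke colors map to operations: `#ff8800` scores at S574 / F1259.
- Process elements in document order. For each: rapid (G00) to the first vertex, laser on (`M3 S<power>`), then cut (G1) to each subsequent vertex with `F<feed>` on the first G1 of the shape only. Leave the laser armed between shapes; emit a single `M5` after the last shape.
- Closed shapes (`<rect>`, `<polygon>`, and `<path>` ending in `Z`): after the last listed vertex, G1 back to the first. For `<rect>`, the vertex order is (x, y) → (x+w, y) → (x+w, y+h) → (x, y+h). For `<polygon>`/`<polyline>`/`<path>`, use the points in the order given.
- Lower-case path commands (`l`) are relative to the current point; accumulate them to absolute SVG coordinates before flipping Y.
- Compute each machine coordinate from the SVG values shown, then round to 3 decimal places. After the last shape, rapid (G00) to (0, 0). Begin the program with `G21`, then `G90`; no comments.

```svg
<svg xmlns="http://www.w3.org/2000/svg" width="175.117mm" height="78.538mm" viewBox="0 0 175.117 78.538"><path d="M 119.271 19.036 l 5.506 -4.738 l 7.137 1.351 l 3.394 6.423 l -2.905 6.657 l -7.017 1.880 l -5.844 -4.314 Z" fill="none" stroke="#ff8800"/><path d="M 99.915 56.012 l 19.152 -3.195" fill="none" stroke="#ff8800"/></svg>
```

G21
G90
G00 X119.271 Y59.502
M3 S574
G1 X124.777 Y64.240 F1259
G1 X131.914 Y62.889
G1 X135.308 Y56.466
G1 X132.403 Y49.809
G1 X125.386 Y47.929
G1 X119.542 Y52.243
G1 X119.271 Y59.502
G00 X99.915 Y22.526
M3 S574
G1 X119.067 Y25.721 F1259
M5
G00 X0.000 Y0.000

viewBox `0 0 175.117 78.538` with mm width/height → 1 unit = 1 mm. Flip: y_m = 78.538 − y_svg.

**Shape 1** — `<path>` regular polygon, stroke `#ff8800` → score (S574, F1259). Machine vertices: (119.271,59.502) → (124.777,64.240) → (131.914,62.889) → (135.308,56.466) → (132.403,49.809) → (125.386,47.929) → (119.542,52.243) → (119.271,59.502). Closed: final G1 returns to the first vertex.

**Shape 2** — `<path>` line segment, stroke `#ff8800` → score (S574, F1259). Machine vertices: (99.915,22.526) → (119.067,25.721). Open path.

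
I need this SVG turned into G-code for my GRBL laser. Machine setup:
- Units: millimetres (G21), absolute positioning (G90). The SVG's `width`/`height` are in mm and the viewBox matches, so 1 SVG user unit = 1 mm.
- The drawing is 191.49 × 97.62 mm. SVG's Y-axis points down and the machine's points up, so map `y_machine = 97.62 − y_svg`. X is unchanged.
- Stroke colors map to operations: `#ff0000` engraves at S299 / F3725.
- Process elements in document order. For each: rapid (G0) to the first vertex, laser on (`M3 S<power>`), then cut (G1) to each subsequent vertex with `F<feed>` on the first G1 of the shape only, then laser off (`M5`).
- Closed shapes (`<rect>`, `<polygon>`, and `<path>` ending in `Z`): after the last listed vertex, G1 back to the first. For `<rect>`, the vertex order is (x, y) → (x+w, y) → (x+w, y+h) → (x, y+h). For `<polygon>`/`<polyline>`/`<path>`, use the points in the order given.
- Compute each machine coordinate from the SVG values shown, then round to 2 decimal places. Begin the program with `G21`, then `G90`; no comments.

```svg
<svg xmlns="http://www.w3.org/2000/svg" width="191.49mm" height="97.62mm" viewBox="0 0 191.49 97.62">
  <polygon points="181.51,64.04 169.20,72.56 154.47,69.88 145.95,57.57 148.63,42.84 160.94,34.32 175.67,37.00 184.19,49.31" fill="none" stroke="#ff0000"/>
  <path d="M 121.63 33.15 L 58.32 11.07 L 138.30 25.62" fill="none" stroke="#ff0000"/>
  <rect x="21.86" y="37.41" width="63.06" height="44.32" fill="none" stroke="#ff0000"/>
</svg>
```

viewBox `0 0 191.49 97.62` with mm width/height → 1 unit = 1 mm. Flip: y_m = 97.62 − y_svg.

**Shape 1** — `<polygon>` regular polygon, stroke `#ff0000` → engrave (S299, F3725). Machine vertices: (181.51,33.58) → (169.20,25.06) → (154.47,27.74) → (145.95,40.05) → (148.63,54.78) → (160.94,63.30) → (175.67,60.62) → (184.19,48.31) → (181.51,33.58). Closed: final G1 returns to the first vertex.

**Shape 2** — `<path>` open polyline, stroke `#ff0000` → engrave (S299, F3725). Machine vertices: (121.63,64.47) → (58.32,86.55) → (138.30,72.00). Open path.

**Shape 3** — `<rect>` rectangle, stroke `#ff0000` → engrave (S299, F3725). Machine vertices: (21.86,60.21) → (84.92,60.21) → (84.92,15.89) → (21.86,15.89) → (21.86,60.21). Closed: final G1 returns to the first vertex.

G21
G90
G0 X181.51 Y33.58
M3 S299
G1 X169.20 Y25.06 F3725
G1 X154.47 Y27.74
G1 X145.95 Y40.05
G1 X148.63 Y54.78
G1 X160.94 Y63.30
G1 X175.67 Y60.62
G1 X184.19 Y48.31
G1 X181.51 Y33.58
M5
G0 X121.63 Y64.47
M3 S299
G1 X58.32 Y86.55 F3725
G1 X138.30 Y72.00
M5
G0 X21.86 Y60.21
M3 S299
G1 X84.92 Y60.21 F3725
G1 X84.92 Y15.89
G1 X21.86 Y15.89
G1 X21.86 Y60.21
M5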